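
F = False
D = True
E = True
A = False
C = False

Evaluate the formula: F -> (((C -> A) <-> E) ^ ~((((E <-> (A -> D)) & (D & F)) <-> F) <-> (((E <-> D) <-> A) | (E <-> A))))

C -> A = False -> False = True
(C -> A) <-> E = True <-> True = True
A -> D = False -> True = True
E <-> (A -> D) = True <-> True = True
D & F = True & False = False
(E <-> (A -> D)) & (D & F) = True & False = False
((E <-> (A -> D)) & (D & F)) <-> F = False <-> False = True
E <-> D = True <-> True = True
(E <-> D) <-> A = True <-> False = False
E <-> A = True <-> False = False
((E <-> D) <-> A) | (E <-> A) = False | False = False
(((E <-> (A -> D)) & (D & F)) <-> F) <-> (((E <-> D) <-> A) | (E <-> A)) = True <-> False = False
~((((E <-> (A -> D)) & (D & F)) <-> F) <-> (((E <-> D) <-> A) | (E <-> A))) = ~False = True
((C -> A) <-> E) ^ ~((((E <-> (A -> D)) & (D & F)) <-> F) <-> (((E <-> D) <-> A) | (E <-> A))) = True ^ True = False
F -> (((C -> A) <-> E) ^ ~((((E <-> (A -> D)) & (D & F)) <-> F) <-> (((E <-> D) <-> A) | (E <-> A)))) = False -> False = True

True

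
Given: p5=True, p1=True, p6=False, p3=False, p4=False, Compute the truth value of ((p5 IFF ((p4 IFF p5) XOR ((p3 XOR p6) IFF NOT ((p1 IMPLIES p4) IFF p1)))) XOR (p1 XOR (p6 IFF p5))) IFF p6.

False

p4 IFF p5 = False IFF True = False
p3 XOR p6 = False XOR False = False
p1 IMPLIES p4 = True IMPLIES False = False
(p1 IMPLIES p4) IFF p1 = False IFF True = False
NOT ((p1 IMPLIES p4) IFF p1) = NOT False = True
(p3 XOR p6) IFF NOT ((p1 IMPLIES p4) IFF p1) = False IFF True = False
(p4 IFF p5) XOR ((p3 XOR p6) IFF NOT ((p1 IMPLIES p4) IFF p1)) = False XOR False = False
p5 IFF ((p4 IFF p5) XOR ((p3 XOR p6) IFF NOT ((p1 IMPLIES p4) IFF p1))) = True IFF False = False
p6 IFF p5 = False IFF True = False
p1 XOR (p6 IFF p5) = True XOR False = True
(p5 IFF ((p4 IFF p5) XOR ((p3 XOR p6) IFF NOT ((p1 IMPLIES p4) IFF p1)))) XOR (p1 XOR (p6 IFF p5)) = False XOR True = True
((p5 IFF ((p4 IFF p5) XOR ((p3 XOR p6) IFF NOT ((p1 IMPLIES p4) IFF p1)))) XOR (p1 XOR (p6 IFF p5))) IFF p6 = True IFF False = False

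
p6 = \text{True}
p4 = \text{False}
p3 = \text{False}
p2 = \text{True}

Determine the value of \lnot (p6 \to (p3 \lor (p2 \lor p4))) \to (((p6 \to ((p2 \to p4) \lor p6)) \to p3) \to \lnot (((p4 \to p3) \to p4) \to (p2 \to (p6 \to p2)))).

p2 \lor p4 = \text{True} \lor \text{False} = \text{True}
p3 \lor (p2 \lor p4) = \text{False} \lor \text{True} = \text{True}
p6 \to (p3 \lor (p2 \lor p4)) = \text{True} \to \text{True} = \text{True}
\lnot (p6 \to (p3 \lor (p2 \lor p4))) = \lnot \text{True} = \text{False}
p2 \to p4 = \text{True} \to \text{False} = \text{False}
(p2 \to p4) \lor p6 = \text{False} \lor \text{True} = \text{True}
p6 \to ((p2 \to p4) \lor p6) = \text{True} \to \text{True} = \text{True}
(p6 \to ((p2 \to p4) \lor p6)) \to p3 = \text{True} \to \text{False} = \text{False}
p4 \to p3 = \text{False} \to \text{False} = \text{True}
(p4 \to p3) \to p4 = \text{True} \to \text{False} = \text{False}
p6 \to p2 = \text{True} \to \text{True} = \text{True}
p2 \to (p6 \to p2) = \text{True} \to \text{True} = \text{True}
((p4 \to p3) \to p4) \to (p2 \to (p6 \to p2)) = \text{False} \to \text{True} = \text{True}
\lnot (((p4 \to p3) \to p4) \to (p2 \to (p6 \to p2))) = \lnot \text{True} = \text{False}
((p6 \to ((p2 \to p4) \lor p6)) \to p3) \to \lnot (((p4 \to p3) \to p4) \to (p2 \to (p6 \to p2))) = \text{False} \to \text{False} = \text{True}
\lnot (p6 \to (p3 \lor (p2 \lor p4))) \to (((p6 \to ((p2 \to p4) \lor p6)) \to p3) \to \lnot (((p4 \to p3) \to p4) \to (p2 \to (p6 \to p2)))) = \text{False} \to \text{True} = \text{True}

\text{True}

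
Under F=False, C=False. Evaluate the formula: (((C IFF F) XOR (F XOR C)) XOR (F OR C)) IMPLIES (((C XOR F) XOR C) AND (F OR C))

C IFF F = False IFF False = True
F XOR C = False XOR False = False
(C IFF F) XOR (F XOR C) = True XOR False = True
F OR C = False OR False = False
((C IFF F) XOR (F XOR C)) XOR (F OR C) = True XOR False = True
C XOR F = False XOR False = False
(C XOR F) XOR C = False XOR False = False
F OR C = False OR False = False
((C XOR F) XOR C) AND (F OR C) = False AND False = False
(((C IFF F) XOR (F XOR C)) XOR (F OR C)) IMPLIES (((C XOR F) XOR C) AND (F OR C)) = True IMPLIES False = False

False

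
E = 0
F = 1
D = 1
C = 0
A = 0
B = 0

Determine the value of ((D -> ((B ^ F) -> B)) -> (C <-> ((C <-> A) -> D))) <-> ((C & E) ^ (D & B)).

B ^ F = 0 ^ 1 = 1
(B ^ F) -> B = 1 -> 0 = 0
D -> ((B ^ F) -> B) = 1 -> 0 = 0
C <-> A = 0 <-> 0 = 1
(C <-> A) -> D = 1 -> 1 = 1
C <-> ((C <-> A) -> D) = 0 <-> 1 = 0
(D -> ((B ^ F) -> B)) -> (C <-> ((C <-> A) -> D)) = 0 -> 0 = 1
C & E = 0 & 0 = 0
D & B = 1 & 0 = 0
(C & E) ^ (D & B) = 0 ^ 0 = 0
((D -> ((B ^ F) -> B)) -> (C <-> ((C <-> A) -> D))) <-> ((C & E) ^ (D & B)) = 1 <-> 0 = 0

0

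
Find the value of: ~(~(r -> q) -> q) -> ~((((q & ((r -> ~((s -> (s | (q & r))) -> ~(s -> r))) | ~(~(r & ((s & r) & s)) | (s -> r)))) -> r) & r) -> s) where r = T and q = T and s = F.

Substituting r=T, q=T, s=F:
r -> q = T -> T = T
~(r -> q) = ~T = F
~(r -> q) -> q = F -> T = T
~(~(r -> q) -> q) = ~T = F
q & r = T & T = T
s | (q & r) = F | T = T
s -> (s | (q & r)) = F -> T = T
s -> r = F -> T = T
~(s -> r) = ~T = F
(s -> (s | (q & r))) -> ~(s -> r) = T -> F = F
~((s -> (s | (q & r))) -> ~(s -> r)) = ~F = T
r -> ~((s -> (s | (q & r))) -> ~(s -> r)) = T -> T = T
s & r = F & T = F
(s & r) & s = F & F = F
r & ((s & r) & s) = T & F = F
~(r & ((s & r) & s)) = ~F = T
s -> r = F -> T = T
~(r & ((s & r) & s)) | (s -> r) = T | T = T
~(~(r & ((s & r) & s)) | (s -> r)) = ~T = F
(r -> ~((s -> (s | (q & r))) -> ~(s -> r))) | ~(~(r & ((s & r) & s)) | (s -> r)) = T | F = T
q & ((r -> ~((s -> (s | (q & r))) -> ~(s -> r))) | ~(~(r & ((s & r) & s)) | (s -> r))) = T & T = T
(q & ((r -> ~((s -> (s | (q & r))) -> ~(s -> r))) | ~(~(r & ((s & r) & s)) | (s -> r)))) -> r = T -> T = T
((q & ((r -> ~((s -> (s | (q & r))) -> ~(s -> r))) | ~(~(r & ((s & r) & s)) | (s -> r)))) -> r) & r = T & T = T
(((q & ((r -> ~((s -> (s | (q & r))) -> ~(s -> r))) | ~(~(r & ((s & r) & s)) | (s -> r)))) -> r) & r) -> s = T -> F = F
~((((q & ((r -> ~((s -> (s | (q & r))) -> ~(s -> r))) | ~(~(r & ((s & r) & s)) | (s -> r)))) -> r) & r) -> s) = ~F = T
~(~(r -> q) -> q) -> ~((((q & ((r -> ~((s -> (s | (q & r))) -> ~(s -> r))) | ~(~(r & ((s & r) & s)) | (s -> r)))) -> r) & r) -> s) = F -> T = T

T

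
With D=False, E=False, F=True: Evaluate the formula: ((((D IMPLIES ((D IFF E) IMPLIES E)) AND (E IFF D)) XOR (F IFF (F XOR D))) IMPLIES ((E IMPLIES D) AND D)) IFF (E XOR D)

False

D IFF E = False IFF False = True
(D IFF E) IMPLIES E = True IMPLIES False = False
D IMPLIES ((D IFF E) IMPLIES E) = False IMPLIES False = True
E IFF D = False IFF False = True
(D IMPLIES ((D IFF E) IMPLIES E)) AND (E IFF D) = True AND True = True
F XOR D = True XOR False = True
F IFF (F XOR D) = True IFF True = True
((D IMPLIES ((D IFF E) IMPLIES E)) AND (E IFF D)) XOR (F IFF (F XOR D)) = True XOR True = False
E IMPLIES D = False IMPLIES False = True
(E IMPLIES D) AND D = True AND False = False
(((D IMPLIES ((D IFF E) IMPLIES E)) AND (E IFF D)) XOR (F IFF (F XOR D))) IMPLIES ((E IMPLIES D) AND D) = False IMPLIES False = True
E XOR D = False XOR False = False
((((D IMPLIES ((D IFF E) IMPLIES E)) AND (E IFF D)) XOR (F IFF (F XOR D))) IMPLIES ((E IMPLIES D) AND D)) IFF (E XOR D) = True IFF False = False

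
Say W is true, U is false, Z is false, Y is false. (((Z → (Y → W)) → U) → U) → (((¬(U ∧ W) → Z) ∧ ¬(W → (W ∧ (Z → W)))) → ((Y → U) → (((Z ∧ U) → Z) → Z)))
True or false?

Substituting W=True, U=False, Z=False, Y=False:
Y → W = False → True = True
Z → (Y → W) = False → True = True
(Z → (Y → W)) → U = True → False = False
((Z → (Y → W)) → U) → U = False → False = True
U ∧ W = False ∧ True = False
¬(U ∧ W) = ¬False = True
¬(U ∧ W) → Z = True → False = False
Z → W = False → True = True
W ∧ (Z → W) = True ∧ True = True
W → (W ∧ (Z → W)) = True → True = True
¬(W → (W ∧ (Z → W))) = ¬True = False
(¬(U ∧ W) → Z) ∧ ¬(W → (W ∧ (Z → W))) = False ∧ False = False
Y → U = False → False = True
Z ∧ U = False ∧ False = False
(Z ∧ U) → Z = False → False = True
((Z ∧ U) → Z) → Z = True → False = False
(Y → U) → (((Z ∧ U) → Z) → Z) = True → False = False
((¬(U ∧ W) → Z) ∧ ¬(W → (W ∧ (Z → W)))) → ((Y → U) → (((Z ∧ U) → Z) → Z)) = False → False = True
(((Z → (Y → W)) → U) → U) → (((¬(U ∧ W) → Z) ∧ ¬(W → (W ∧ (Z → W)))) → ((Y → U) → (((Z ∧ U) → Z) → Z))) = True → True = True

True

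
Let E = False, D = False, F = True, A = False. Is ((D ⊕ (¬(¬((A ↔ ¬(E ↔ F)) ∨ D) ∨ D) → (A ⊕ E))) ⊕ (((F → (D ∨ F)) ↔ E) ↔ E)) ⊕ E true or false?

Substituting E=False, D=False, F=True, A=False:
E ↔ F = False ↔ True = False
¬(E ↔ F) = ¬False = True
A ↔ ¬(E ↔ F) = False ↔ True = False
(A ↔ ¬(E ↔ F)) ∨ D = False ∨ False = False
¬((A ↔ ¬(E ↔ F)) ∨ D) = ¬False = True
¬((A ↔ ¬(E ↔ F)) ∨ D) ∨ D = True ∨ False = True
¬(¬((A ↔ ¬(E ↔ F)) ∨ D) ∨ D) = ¬True = False
A ⊕ E = False ⊕ False = False
¬(¬((A ↔ ¬(E ↔ F)) ∨ D) ∨ D) → (A ⊕ E) = False → False = True
D ⊕ (¬(¬((A ↔ ¬(E ↔ F)) ∨ D) ∨ D) → (A ⊕ E)) = False ⊕ True = True
D ∨ F = False ∨ True = True
F → (D ∨ F) = True → True = True
(F → (D ∨ F)) ↔ E = True ↔ False = False
((F → (D ∨ F)) ↔ E) ↔ E = False ↔ False = True
(D ⊕ (¬(¬((A ↔ ¬(E ↔ F)) ∨ D) ∨ D) → (A ⊕ E))) ⊕ (((F → (D ∨ F)) ↔ E) ↔ E) = True ⊕ True = False
((D ⊕ (¬(¬((A ↔ ¬(E ↔ F)) ∨ D) ∨ D) → (A ⊕ E))) ⊕ (((F → (D ∨ F)) ↔ E) ↔ E)) ⊕ E = False ⊕ False = False

False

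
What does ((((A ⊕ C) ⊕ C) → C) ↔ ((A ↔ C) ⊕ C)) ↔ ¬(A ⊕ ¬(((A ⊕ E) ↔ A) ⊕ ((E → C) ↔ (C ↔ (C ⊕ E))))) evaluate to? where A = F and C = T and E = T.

F

Substituting A=F, C=T, E=T:
A ⊕ C = F ⊕ T = T
(A ⊕ C) ⊕ C = T ⊕ T = F
((A ⊕ C) ⊕ C) → C = F → T = T
A ↔ C = F ↔ T = F
(A ↔ C) ⊕ C = F ⊕ T = T
(((A ⊕ C) ⊕ C) → C) ↔ ((A ↔ C) ⊕ C) = T ↔ T = T
A ⊕ E = F ⊕ T = T
(A ⊕ E) ↔ A = T ↔ F = F
E → C = T → T = T
C ⊕ E = T ⊕ T = F
C ↔ (C ⊕ E) = T ↔ F = F
(E → C) ↔ (C ↔ (C ⊕ E)) = T ↔ F = F
((A ⊕ E) ↔ A) ⊕ ((E → C) ↔ (C ↔ (C ⊕ E))) = F ⊕ F = F
¬(((A ⊕ E) ↔ A) ⊕ ((E → C) ↔ (C ↔ (C ⊕ E)))) = ¬F = T
A ⊕ ¬(((A ⊕ E) ↔ A) ⊕ ((E → C) ↔ (C ↔ (C ⊕ E)))) = F ⊕ T = T
¬(A ⊕ ¬(((A ⊕ E) ↔ A) ⊕ ((E → C) ↔ (C ↔ (C ⊕ E))))) = ¬T = F
((((A ⊕ C) ⊕ C) → C) ↔ ((A ↔ C) ⊕ C)) ↔ ¬(A ⊕ ¬(((A ⊕ E) ↔ A) ⊕ ((E → C) ↔ (C ↔ (C ⊕ E))))) = T ↔ F = F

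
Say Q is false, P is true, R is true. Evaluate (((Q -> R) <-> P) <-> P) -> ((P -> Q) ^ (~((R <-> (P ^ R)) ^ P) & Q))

Substituting Q=0, P=1, R=1:
Q -> R = 0 -> 1 = 1
(Q -> R) <-> P = 1 <-> 1 = 1
((Q -> R) <-> P) <-> P = 1 <-> 1 = 1
P -> Q = 1 -> 0 = 0
P ^ R = 1 ^ 1 = 0
R <-> (P ^ R) = 1 <-> 0 = 0
(R <-> (P ^ R)) ^ P = 0 ^ 1 = 1
~((R <-> (P ^ R)) ^ P) = ~1 = 0
~((R <-> (P ^ R)) ^ P) & Q = 0 & 0 = 0
(P -> Q) ^ (~((R <-> (P ^ R)) ^ P) & Q) = 0 ^ 0 = 0
(((Q -> R) <-> P) <-> P) -> ((P -> Q) ^ (~((R <-> (P ^ R)) ^ P) & Q)) = 1 -> 0 = 0

0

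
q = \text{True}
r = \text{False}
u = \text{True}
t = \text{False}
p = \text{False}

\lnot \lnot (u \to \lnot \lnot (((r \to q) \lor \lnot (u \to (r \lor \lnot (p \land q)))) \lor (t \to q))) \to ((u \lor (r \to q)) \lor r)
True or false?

\text{True}

r \to q = \text{False} \to \text{True} = \text{True}
p \land q = \text{False} \land \text{True} = \text{False}
\lnot (p \land q) = \lnot \text{False} = \text{True}
r \lor \lnot (p \land q) = \text{False} \lor \text{True} = \text{True}
u \to (r \lor \lnot (p \land q)) = \text{True} \to \text{True} = \text{True}
\lnot (u \to (r \lor \lnot (p \land q))) = \lnot \text{True} = \text{False}
(r \to q) \lor \lnot (u \to (r \lor \lnot (p \land q))) = \text{True} \lor \text{False} = \text{True}
t \to q = \text{False} \to \text{True} = \text{True}
((r \to q) \lor \lnot (u \to (r \lor \lnot (p \land q)))) \lor (t \to q) = \text{True} \lor \text{True} = \text{True}
\lnot (((r \to q) \lor \lnot (u \to (r \lor \lnot (p \land q)))) \lor (t \to q)) = \lnot \text{True} = \text{False}
\lnot \lnot (((r \to q) \lor \lnot (u \to (r \lor \lnot (p \land q)))) \lor (t \to q)) = \lnot \text{False} = \text{True}
u \to \lnot \lnot (((r \to q) \lor \lnot (u \to (r \lor \lnot (p \land q)))) \lor (t \to q)) = \text{True} \to \text{True} = \text{True}
\lnot (u \to \lnot \lnot (((r \to q) \lor \lnot (u \to (r \lor \lnot (p \land q)))) \lor (t \to q))) = \lnot \text{True} = \text{False}
\lnot \lnot (u \to \lnot \lnot (((r \to q) \lor \lnot (u \to (r \lor \lnot (p \land q)))) \lor (t \to q))) = \lnot \text{False} = \text{True}
r \to q = \text{False} \to \text{True} = \text{True}
u \lor (r \to q) = \text{True} \lor \text{True} = \text{True}
(u \lor (r \to q)) \lor r = \text{True} \lor \text{False} = \text{True}
\lnot \lnot (u \to \lnot \lnot (((r \to q) \lor \lnot (u \to (r \lor \lnot (p \land q)))) \lor (t \to q))) \to ((u \lor (r \to q)) \lor r) = \text{True} \to \text{True} = \text{True}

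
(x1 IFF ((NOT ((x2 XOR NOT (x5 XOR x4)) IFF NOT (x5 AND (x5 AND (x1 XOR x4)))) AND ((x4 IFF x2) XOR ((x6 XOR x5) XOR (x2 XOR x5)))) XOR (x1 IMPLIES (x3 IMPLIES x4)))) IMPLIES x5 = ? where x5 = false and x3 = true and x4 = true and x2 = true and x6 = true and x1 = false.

true

x5 XOR x4 = false XOR true = true
NOT (x5 XOR x4) = NOT true = false
x2 XOR NOT (x5 XOR x4) = true XOR false = true
x1 XOR x4 = false XOR true = true
x5 AND (x1 XOR x4) = false AND true = false
x5 AND (x5 AND (x1 XOR x4)) = false AND false = false
NOT (x5 AND (x5 AND (x1 XOR x4))) = NOT false = true
(x2 XOR NOT (x5 XOR x4)) IFF NOT (x5 AND (x5 AND (x1 XOR x4))) = true IFF true = true
NOT ((x2 XOR NOT (x5 XOR x4)) IFF NOT (x5 AND (x5 AND (x1 XOR x4)))) = NOT true = false
x4 IFF x2 = true IFF true = true
x6 XOR x5 = true XOR false = true
x2 XOR x5 = true XOR false = true
(x6 XOR x5) XOR (x2 XOR x5) = true XOR true = false
(x4 IFF x2) XOR ((x6 XOR x5) XOR (x2 XOR x5)) = true XOR false = true
NOT ((x2 XOR NOT (x5 XOR x4)) IFF NOT (x5 AND (x5 AND (x1 XOR x4)))) AND ((x4 IFF x2) XOR ((x6 XOR x5) XOR (x2 XOR x5))) = false AND true = false
x3 IMPLIES x4 = true IMPLIES true = true
x1 IMPLIES (x3 IMPLIES x4) = false IMPLIES true = true
(NOT ((x2 XOR NOT (x5 XOR x4)) IFF NOT (x5 AND (x5 AND (x1 XOR x4)))) AND ((x4 IFF x2) XOR ((x6 XOR x5) XOR (x2 XOR x5)))) XOR (x1 IMPLIES (x3 IMPLIES x4)) = false XOR true = true
x1 IFF ((NOT ((x2 XOR NOT (x5 XOR x4)) IFF NOT (x5 AND (x5 AND (x1 XOR x4)))) AND ((x4 IFF x2) XOR ((x6 XOR x5) XOR (x2 XOR x5)))) XOR (x1 IMPLIES (x3 IMPLIES x4))) = false IFF true = false
(x1 IFF ((NOT ((x2 XOR NOT (x5 XOR x4)) IFF NOT (x5 AND (x5 AND (x1 XOR x4)))) AND ((x4 IFF x2) XOR ((x6 XOR x5) XOR (x2 XOR x5)))) XOR (x1 IMPLIES (x3 IMPLIES x4)))) IMPLIES x5 = false IMPLIES false = true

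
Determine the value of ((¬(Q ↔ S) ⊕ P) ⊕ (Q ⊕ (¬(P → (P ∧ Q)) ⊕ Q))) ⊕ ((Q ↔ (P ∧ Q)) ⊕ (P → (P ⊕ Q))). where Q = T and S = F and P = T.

T

Q ↔ S = T ↔ F = F
¬(Q ↔ S) = ¬F = T
¬(Q ↔ S) ⊕ P = T ⊕ T = F
P ∧ Q = T ∧ T = T
P → (P ∧ Q) = T → T = T
¬(P → (P ∧ Q)) = ¬T = F
¬(P → (P ∧ Q)) ⊕ Q = F ⊕ T = T
Q ⊕ (¬(P → (P ∧ Q)) ⊕ Q) = T ⊕ T = F
(¬(Q ↔ S) ⊕ P) ⊕ (Q ⊕ (¬(P → (P ∧ Q)) ⊕ Q)) = F ⊕ F = F
P ∧ Q = T ∧ T = T
Q ↔ (P ∧ Q) = T ↔ T = T
P ⊕ Q = T ⊕ T = F
P → (P ⊕ Q) = T → F = F
(Q ↔ (P ∧ Q)) ⊕ (P → (P ⊕ Q)) = T ⊕ F = T
((¬(Q ↔ S) ⊕ P) ⊕ (Q ⊕ (¬(P → (P ∧ Q)) ⊕ Q))) ⊕ ((Q ↔ (P ∧ Q)) ⊕ (P → (P ⊕ Q))) = F ⊕ T = T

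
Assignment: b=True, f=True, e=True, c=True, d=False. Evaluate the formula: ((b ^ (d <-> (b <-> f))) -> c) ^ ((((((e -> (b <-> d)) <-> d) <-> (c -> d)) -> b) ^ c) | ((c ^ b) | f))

False

Substituting b=True, f=True, e=True, c=True, d=False:
b <-> f = True <-> True = True
d <-> (b <-> f) = False <-> True = False
b ^ (d <-> (b <-> f)) = True ^ False = True
(b ^ (d <-> (b <-> f))) -> c = True -> True = True
b <-> d = True <-> False = False
e -> (b <-> d) = True -> False = False
(e -> (b <-> d)) <-> d = False <-> False = True
c -> d = True -> False = False
((e -> (b <-> d)) <-> d) <-> (c -> d) = True <-> False = False
(((e -> (b <-> d)) <-> d) <-> (c -> d)) -> b = False -> True = True
((((e -> (b <-> d)) <-> d) <-> (c -> d)) -> b) ^ c = True ^ True = False
c ^ b = True ^ True = False
(c ^ b) | f = False | True = True
(((((e -> (b <-> d)) <-> d) <-> (c -> d)) -> b) ^ c) | ((c ^ b) | f) = False | True = True
((b ^ (d <-> (b <-> f))) -> c) ^ ((((((e -> (b <-> d)) <-> d) <-> (c -> d)) -> b) ^ c) | ((c ^ b) | f)) = True ^ True = False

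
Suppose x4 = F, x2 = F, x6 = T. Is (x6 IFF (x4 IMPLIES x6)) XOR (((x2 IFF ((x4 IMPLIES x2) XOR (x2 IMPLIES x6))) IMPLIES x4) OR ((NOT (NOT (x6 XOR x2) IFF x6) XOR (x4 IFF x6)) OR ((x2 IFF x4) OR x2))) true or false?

F

x4 IMPLIES x6 = F IMPLIES T = T
x6 IFF (x4 IMPLIES x6) = T IFF T = T
x4 IMPLIES x2 = F IMPLIES F = T
x2 IMPLIES x6 = F IMPLIES T = T
(x4 IMPLIES x2) XOR (x2 IMPLIES x6) = T XOR T = F
x2 IFF ((x4 IMPLIES x2) XOR (x2 IMPLIES x6)) = F IFF F = T
(x2 IFF ((x4 IMPLIES x2) XOR (x2 IMPLIES x6))) IMPLIES x4 = T IMPLIES F = F
x6 XOR x2 = T XOR F = T
NOT (x6 XOR x2) = NOT T = F
NOT (x6 XOR x2) IFF x6 = F IFF T = F
NOT (NOT (x6 XOR x2) IFF x6) = NOT F = T
x4 IFF x6 = F IFF T = F
NOT (NOT (x6 XOR x2) IFF x6) XOR (x4 IFF x6) = T XOR F = T
x2 IFF x4 = F IFF F = T
(x2 IFF x4) OR x2 = T OR F = T
(NOT (NOT (x6 XOR x2) IFF x6) XOR (x4 IFF x6)) OR ((x2 IFF x4) OR x2) = T OR T = T
((x2 IFF ((x4 IMPLIES x2) XOR (x2 IMPLIES x6))) IMPLIES x4) OR ((NOT (NOT (x6 XOR x2) IFF x6) XOR (x4 IFF x6)) OR ((x2 IFF x4) OR x2)) = F OR T = T
(x6 IFF (x4 IMPLIES x6)) XOR (((x2 IFF ((x4 IMPLIES x2) XOR (x2 IMPLIES x6))) IMPLIES x4) OR ((NOT (NOT (x6 XOR x2) IFF x6) XOR (x4 IFF x6)) OR ((x2 IFF x4) OR x2))) = T XOR T = F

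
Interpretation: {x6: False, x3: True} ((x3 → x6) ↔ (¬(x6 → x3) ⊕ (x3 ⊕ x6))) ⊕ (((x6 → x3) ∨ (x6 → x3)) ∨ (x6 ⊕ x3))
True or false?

x3 → x6 = True → False = False
x6 → x3 = False → True = True
¬(x6 → x3) = ¬True = False
x3 ⊕ x6 = True ⊕ False = True
¬(x6 → x3) ⊕ (x3 ⊕ x6) = False ⊕ True = True
(x3 → x6) ↔ (¬(x6 → x3) ⊕ (x3 ⊕ x6)) = False ↔ True = False
x6 → x3 = False → True = True
x6 → x3 = False → True = True
(x6 → x3) ∨ (x6 → x3) = True ∨ True = True
x6 ⊕ x3 = False ⊕ True = True
((x6 → x3) ∨ (x6 → x3)) ∨ (x6 ⊕ x3) = True ∨ True = True
((x3 → x6) ↔ (¬(x6 → x3) ⊕ (x3 ⊕ x6))) ⊕ (((x6 → x3) ∨ (x6 → x3)) ∨ (x6 ⊕ x3)) = False ⊕ True = True

True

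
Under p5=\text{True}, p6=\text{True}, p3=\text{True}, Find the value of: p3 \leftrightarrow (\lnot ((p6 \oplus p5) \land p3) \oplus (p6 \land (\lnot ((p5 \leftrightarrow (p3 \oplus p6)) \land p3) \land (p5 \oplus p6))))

p6 \oplus p5 = \text{True} \oplus \text{True} = \text{False}
(p6 \oplus p5) \land p3 = \text{False} \land \text{True} = \text{False}
\lnot ((p6 \oplus p5) \land p3) = \lnot \text{False} = \text{True}
p3 \oplus p6 = \text{True} \oplus \text{True} = \text{False}
p5 \leftrightarrow (p3 \oplus p6) = \text{True} \leftrightarrow \text{False} = \text{False}
(p5 \leftrightarrow (p3 \oplus p6)) \land p3 = \text{False} \land \text{True} = \text{False}
\lnot ((p5 \leftrightarrow (p3 \oplus p6)) \land p3) = \lnot \text{False} = \text{True}
p5 \oplus p6 = \text{True} \oplus \text{True} = \text{False}
\lnot ((p5 \leftrightarrow (p3 \oplus p6)) \land p3) \land (p5 \oplus p6) = \text{True} \land \text{False} = \text{False}
p6 \land (\lnot ((p5 \leftrightarrow (p3 \oplus p6)) \land p3) \land (p5 \oplus p6)) = \text{True} \land \text{False} = \text{False}
\lnot ((p6 \oplus p5) \land p3) \oplus (p6 \land (\lnot ((p5 \leftrightarrow (p3 \oplus p6)) \land p3) \land (p5 \oplus p6))) = \text{True} \oplus \text{False} = \text{True}
p3 \leftrightarrow (\lnot ((p6 \oplus p5) \land p3) \oplus (p6 \land (\lnot ((p5 \leftrightarrow (p3 \oplus p6)) \land p3) \land (p5 \oplus p6)))) = \text{True} \leftrightarrow \text{True} = \text{True}

\text{True}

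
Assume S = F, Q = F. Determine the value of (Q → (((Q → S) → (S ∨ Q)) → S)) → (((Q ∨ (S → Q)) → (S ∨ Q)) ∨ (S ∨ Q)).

Q → S = F → F = T
S ∨ Q = F ∨ F = F
(Q → S) → (S ∨ Q) = T → F = F
((Q → S) → (S ∨ Q)) → S = F → F = T
Q → (((Q → S) → (S ∨ Q)) → S) = F → T = T
S → Q = F → F = T
Q ∨ (S → Q) = F ∨ T = T
S ∨ Q = F ∨ F = F
(Q ∨ (S → Q)) → (S ∨ Q) = T → F = F
S ∨ Q = F ∨ F = F
((Q ∨ (S → Q)) → (S ∨ Q)) ∨ (S ∨ Q) = F ∨ F = F
(Q → (((Q → S) → (S ∨ Q)) → S)) → (((Q ∨ (S → Q)) → (S ∨ Q)) ∨ (S ∨ Q)) = T → F = F

F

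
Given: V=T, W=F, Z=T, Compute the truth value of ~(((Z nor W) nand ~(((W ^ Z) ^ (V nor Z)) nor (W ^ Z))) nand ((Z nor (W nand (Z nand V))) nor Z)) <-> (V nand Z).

Z nor W = T nor F = F
W ^ Z = F ^ T = T
V nor Z = T nor T = F
(W ^ Z) ^ (V nor Z) = T ^ F = T
W ^ Z = F ^ T = T
((W ^ Z) ^ (V nor Z)) nor (W ^ Z) = T nor T = F
~(((W ^ Z) ^ (V nor Z)) nor (W ^ Z)) = ~F = T
(Z nor W) nand ~(((W ^ Z) ^ (V nor Z)) nor (W ^ Z)) = F nand T = T
Z nand V = T nand T = F
W nand (Z nand V) = F nand F = T
Z nor (W nand (Z nand V)) = T nor T = F
(Z nor (W nand (Z nand V))) nor Z = F nor T = F
((Z nor W) nand ~(((W ^ Z) ^ (V nor Z)) nor (W ^ Z))) nand ((Z nor (W nand (Z nand V))) nor Z) = T nand F = T
~(((Z nor W) nand ~(((W ^ Z) ^ (V nor Z)) nor (W ^ Z))) nand ((Z nor (W nand (Z nand V))) nor Z)) = ~T = F
V nand Z = T nand T = F
~(((Z nor W) nand ~(((W ^ Z) ^ (V nor Z)) nor (W ^ Z))) nand ((Z nor (W nand (Z nand V))) nor Z)) <-> (V nand Z) = F <-> F = T

T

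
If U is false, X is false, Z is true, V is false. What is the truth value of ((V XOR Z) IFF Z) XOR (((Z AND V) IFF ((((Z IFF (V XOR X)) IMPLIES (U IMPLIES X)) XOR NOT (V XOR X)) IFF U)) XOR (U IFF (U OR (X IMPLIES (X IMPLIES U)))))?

T

V XOR Z = F XOR T = T
(V XOR Z) IFF Z = T IFF T = T
Z AND V = T AND F = F
V XOR X = F XOR F = F
Z IFF (V XOR X) = T IFF F = F
U IMPLIES X = F IMPLIES F = T
(Z IFF (V XOR X)) IMPLIES (U IMPLIES X) = F IMPLIES T = T
V XOR X = F XOR F = F
NOT (V XOR X) = NOT F = T
((Z IFF (V XOR X)) IMPLIES (U IMPLIES X)) XOR NOT (V XOR X) = T XOR T = F
(((Z IFF (V XOR X)) IMPLIES (U IMPLIES X)) XOR NOT (V XOR X)) IFF U = F IFF F = T
(Z AND V) IFF ((((Z IFF (V XOR X)) IMPLIES (U IMPLIES X)) XOR NOT (V XOR X)) IFF U) = F IFF T = F
X IMPLIES U = F IMPLIES F = T
X IMPLIES (X IMPLIES U) = F IMPLIES T = T
U OR (X IMPLIES (X IMPLIES U)) = F OR T = T
U IFF (U OR (X IMPLIES (X IMPLIES U))) = F IFF T = F
((Z AND V) IFF ((((Z IFF (V XOR X)) IMPLIES (U IMPLIES X)) XOR NOT (V XOR X)) IFF U)) XOR (U IFF (U OR (X IMPLIES (X IMPLIES U)))) = F XOR F = F
((V XOR Z) IFF Z) XOR (((Z AND V) IFF ((((Z IFF (V XOR X)) IMPLIES (U IMPLIES X)) XOR NOT (V XOR X)) IFF U)) XOR (U IFF (U OR (X IMPLIES (X IMPLIES U))))) = T XOR F = T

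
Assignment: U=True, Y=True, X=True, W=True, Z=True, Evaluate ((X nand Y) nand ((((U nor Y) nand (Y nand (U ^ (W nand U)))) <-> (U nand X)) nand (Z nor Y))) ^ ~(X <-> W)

True

Substituting U=True, Y=True, X=True, W=True, Z=True:
X nand Y = True nand True = False
U nor Y = True nor True = False
W nand U = True nand True = False
U ^ (W nand U) = True ^ False = True
Y nand (U ^ (W nand U)) = True nand True = False
(U nor Y) nand (Y nand (U ^ (W nand U))) = False nand False = True
U nand X = True nand True = False
((U nor Y) nand (Y nand (U ^ (W nand U)))) <-> (U nand X) = True <-> False = False
Z nor Y = True nor True = False
(((U nor Y) nand (Y nand (U ^ (W nand U)))) <-> (U nand X)) nand (Z nor Y) = False nand False = True
(X nand Y) nand ((((U nor Y) nand (Y nand (U ^ (W nand U)))) <-> (U nand X)) nand (Z nor Y)) = False nand True = True
X <-> W = True <-> True = True
~(X <-> W) = ~True = False
((X nand Y) nand ((((U nor Y) nand (Y nand (U ^ (W nand U)))) <-> (U nand X)) nand (Z nor Y))) ^ ~(X <-> W) = True ^ False = True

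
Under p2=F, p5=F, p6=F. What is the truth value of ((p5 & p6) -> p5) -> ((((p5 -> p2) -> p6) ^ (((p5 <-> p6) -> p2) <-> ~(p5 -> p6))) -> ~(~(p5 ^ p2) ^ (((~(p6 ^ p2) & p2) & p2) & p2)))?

Substituting p2=F, p5=F, p6=F:
p5 & p6 = F & F = F
(p5 & p6) -> p5 = F -> F = T
p5 -> p2 = F -> F = T
(p5 -> p2) -> p6 = T -> F = F
p5 <-> p6 = F <-> F = T
(p5 <-> p6) -> p2 = T -> F = F
p5 -> p6 = F -> F = T
~(p5 -> p6) = ~T = F
((p5 <-> p6) -> p2) <-> ~(p5 -> p6) = F <-> F = T
((p5 -> p2) -> p6) ^ (((p5 <-> p6) -> p2) <-> ~(p5 -> p6)) = F ^ T = T
p5 ^ p2 = F ^ F = F
~(p5 ^ p2) = ~F = T
p6 ^ p2 = F ^ F = F
~(p6 ^ p2) = ~F = T
~(p6 ^ p2) & p2 = T & F = F
(~(p6 ^ p2) & p2) & p2 = F & F = F
((~(p6 ^ p2) & p2) & p2) & p2 = F & F = F
~(p5 ^ p2) ^ (((~(p6 ^ p2) & p2) & p2) & p2) = T ^ F = T
~(~(p5 ^ p2) ^ (((~(p6 ^ p2) & p2) & p2) & p2)) = ~T = F
(((p5 -> p2) -> p6) ^ (((p5 <-> p6) -> p2) <-> ~(p5 -> p6))) -> ~(~(p5 ^ p2) ^ (((~(p6 ^ p2) & p2) & p2) & p2)) = T -> F = F
((p5 & p6) -> p5) -> ((((p5 -> p2) -> p6) ^ (((p5 <-> p6) -> p2) <-> ~(p5 -> p6))) -> ~(~(p5 ^ p2) ^ (((~(p6 ^ p2) & p2) & p2) & p2))) = T -> F = F

F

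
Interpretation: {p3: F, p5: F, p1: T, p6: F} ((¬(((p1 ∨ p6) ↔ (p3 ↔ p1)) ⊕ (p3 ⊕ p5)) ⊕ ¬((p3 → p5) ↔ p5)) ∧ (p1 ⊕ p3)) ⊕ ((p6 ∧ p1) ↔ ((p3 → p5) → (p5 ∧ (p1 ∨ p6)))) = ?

Substituting p3=F, p5=F, p1=T, p6=F:
p1 ∨ p6 = T ∨ F = T
p3 ↔ p1 = F ↔ T = F
(p1 ∨ p6) ↔ (p3 ↔ p1) = T ↔ F = F
p3 ⊕ p5 = F ⊕ F = F
((p1 ∨ p6) ↔ (p3 ↔ p1)) ⊕ (p3 ⊕ p5) = F ⊕ F = F
¬(((p1 ∨ p6) ↔ (p3 ↔ p1)) ⊕ (p3 ⊕ p5)) = ¬F = T
p3 → p5 = F → F = T
(p3 → p5) ↔ p5 = T ↔ F = F
¬((p3 → p5) ↔ p5) = ¬F = T
¬(((p1 ∨ p6) ↔ (p3 ↔ p1)) ⊕ (p3 ⊕ p5)) ⊕ ¬((p3 → p5) ↔ p5) = T ⊕ T = F
p1 ⊕ p3 = T ⊕ F = T
(¬(((p1 ∨ p6) ↔ (p3 ↔ p1)) ⊕ (p3 ⊕ p5)) ⊕ ¬((p3 → p5) ↔ p5)) ∧ (p1 ⊕ p3) = F ∧ T = F
p6 ∧ p1 = F ∧ T = F
p3 → p5 = F → F = T
p1 ∨ p6 = T ∨ F = T
p5 ∧ (p1 ∨ p6) = F ∧ T = F
(p3 → p5) → (p5 ∧ (p1 ∨ p6)) = T → F = F
(p6 ∧ p1) ↔ ((p3 → p5) → (p5 ∧ (p1 ∨ p6))) = F ↔ F = T
((¬(((p1 ∨ p6) ↔ (p3 ↔ p1)) ⊕ (p3 ⊕ p5)) ⊕ ¬((p3 → p5) ↔ p5)) ∧ (p1 ⊕ p3)) ⊕ ((p6 ∧ p1) ↔ ((p3 → p5) → (p5 ∧ (p1 ∨ p6)))) = F ⊕ T = T

T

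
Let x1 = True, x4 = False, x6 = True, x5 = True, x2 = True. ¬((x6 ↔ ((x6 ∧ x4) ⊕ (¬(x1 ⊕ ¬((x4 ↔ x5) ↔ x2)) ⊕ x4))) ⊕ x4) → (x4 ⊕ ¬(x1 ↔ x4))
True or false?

True

x6 ∧ x4 = True ∧ False = False
x4 ↔ x5 = False ↔ True = False
(x4 ↔ x5) ↔ x2 = False ↔ True = False
¬((x4 ↔ x5) ↔ x2) = ¬False = True
x1 ⊕ ¬((x4 ↔ x5) ↔ x2) = True ⊕ True = False
¬(x1 ⊕ ¬((x4 ↔ x5) ↔ x2)) = ¬False = True
¬(x1 ⊕ ¬((x4 ↔ x5) ↔ x2)) ⊕ x4 = True ⊕ False = True
(x6 ∧ x4) ⊕ (¬(x1 ⊕ ¬((x4 ↔ x5) ↔ x2)) ⊕ x4) = False ⊕ True = True
x6 ↔ ((x6 ∧ x4) ⊕ (¬(x1 ⊕ ¬((x4 ↔ x5) ↔ x2)) ⊕ x4)) = True ↔ True = True
(x6 ↔ ((x6 ∧ x4) ⊕ (¬(x1 ⊕ ¬((x4 ↔ x5) ↔ x2)) ⊕ x4))) ⊕ x4 = True ⊕ False = True
¬((x6 ↔ ((x6 ∧ x4) ⊕ (¬(x1 ⊕ ¬((x4 ↔ x5) ↔ x2)) ⊕ x4))) ⊕ x4) = ¬True = False
x1 ↔ x4 = True ↔ False = False
¬(x1 ↔ x4) = ¬False = True
x4 ⊕ ¬(x1 ↔ x4) = False ⊕ True = True
¬((x6 ↔ ((x6 ∧ x4) ⊕ (¬(x1 ⊕ ¬((x4 ↔ x5) ↔ x2)) ⊕ x4))) ⊕ x4) → (x4 ⊕ ¬(x1 ↔ x4)) = False → True = True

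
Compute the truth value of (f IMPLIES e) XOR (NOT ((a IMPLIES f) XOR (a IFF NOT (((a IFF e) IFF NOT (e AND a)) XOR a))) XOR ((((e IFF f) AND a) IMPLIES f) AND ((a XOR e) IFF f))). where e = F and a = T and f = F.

F

f IMPLIES e = F IMPLIES F = T
a IMPLIES f = T IMPLIES F = F
a IFF e = T IFF F = F
e AND a = F AND T = F
NOT (e AND a) = NOT F = T
(a IFF e) IFF NOT (e AND a) = F IFF T = F
((a IFF e) IFF NOT (e AND a)) XOR a = F XOR T = T
NOT (((a IFF e) IFF NOT (e AND a)) XOR a) = NOT T = F
a IFF NOT (((a IFF e) IFF NOT (e AND a)) XOR a) = T IFF F = F
(a IMPLIES f) XOR (a IFF NOT (((a IFF e) IFF NOT (e AND a)) XOR a)) = F XOR F = F
NOT ((a IMPLIES f) XOR (a IFF NOT (((a IFF e) IFF NOT (e AND a)) XOR a))) = NOT F = T
e IFF f = F IFF F = T
(e IFF f) AND a = T AND T = T
((e IFF f) AND a) IMPLIES f = T IMPLIES F = F
a XOR e = T XOR F = T
(a XOR e) IFF f = T IFF F = F
(((e IFF f) AND a) IMPLIES f) AND ((a XOR e) IFF f) = F AND F = F
NOT ((a IMPLIES f) XOR (a IFF NOT (((a IFF e) IFF NOT (e AND a)) XOR a))) XOR ((((e IFF f) AND a) IMPLIES f) AND ((a XOR e) IFF f)) = T XOR F = T
(f IMPLIES e) XOR (NOT ((a IMPLIES f) XOR (a IFF NOT (((a IFF e) IFF NOT (e AND a)) XOR a))) XOR ((((e IFF f) AND a) IMPLIES f) AND ((a XOR e) IFF f))) = T XOR T = F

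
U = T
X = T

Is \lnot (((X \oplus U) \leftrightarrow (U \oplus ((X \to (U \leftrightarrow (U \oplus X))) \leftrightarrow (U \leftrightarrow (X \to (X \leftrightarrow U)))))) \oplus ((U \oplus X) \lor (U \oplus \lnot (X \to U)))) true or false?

X \oplus U = T \oplus T = F
U \oplus X = T \oplus T = F
U \leftrightarrow (U \oplus X) = T \leftrightarrow F = F
X \to (U \leftrightarrow (U \oplus X)) = T \to F = F
X \leftrightarrow U = T \leftrightarrow T = T
X \to (X \leftrightarrow U) = T \to T = T
U \leftrightarrow (X \to (X \leftrightarrow U)) = T \leftrightarrow T = T
(X \to (U \leftrightarrow (U \oplus X))) \leftrightarrow (U \leftrightarrow (X \to (X \leftrightarrow U))) = F \leftrightarrow T = F
U \oplus ((X \to (U \leftrightarrow (U \oplus X))) \leftrightarrow (U \leftrightarrow (X \to (X \leftrightarrow U)))) = T \oplus F = T
(X \oplus U) \leftrightarrow (U \oplus ((X \to (U \leftrightarrow (U \oplus X))) \leftrightarrow (U \leftrightarrow (X \to (X \leftrightarrow U))))) = F \leftrightarrow T = F
U \oplus X = T \oplus T = F
X \to U = T \to T = T
\lnot (X \to U) = \lnot T = F
U \oplus \lnot (X \to U) = T \oplus F = T
(U \oplus X) \lor (U \oplus \lnot (X \to U)) = F \lor T = T
((X \oplus U) \leftrightarrow (U \oplus ((X \to (U \leftrightarrow (U \oplus X))) \leftrightarrow (U \leftrightarrow (X \to (X \leftrightarrow U)))))) \oplus ((U \oplus X) \lor (U \oplus \lnot (X \to U))) = F \oplus T = T
\lnot (((X \oplus U) \leftrightarrow (U \oplus ((X \to (U \leftrightarrow (U \oplus X))) \leftrightarrow (U \leftrightarrow (X \to (X \leftrightarrow U)))))) \oplus ((U \oplus X) \lor (U \oplus \lnot (X \to U)))) = \lnot T = F

F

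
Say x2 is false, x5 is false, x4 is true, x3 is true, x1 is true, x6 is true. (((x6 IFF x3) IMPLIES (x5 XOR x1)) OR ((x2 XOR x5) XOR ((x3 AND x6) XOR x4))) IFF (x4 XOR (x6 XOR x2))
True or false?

x6 IFF x3 = true IFF true = true
x5 XOR x1 = false XOR true = true
(x6 IFF x3) IMPLIES (x5 XOR x1) = true IMPLIES true = true
x2 XOR x5 = false XOR false = false
x3 AND x6 = true AND true = true
(x3 AND x6) XOR x4 = true XOR true = false
(x2 XOR x5) XOR ((x3 AND x6) XOR x4) = false XOR false = false
((x6 IFF x3) IMPLIES (x5 XOR x1)) OR ((x2 XOR x5) XOR ((x3 AND x6) XOR x4)) = true OR false = true
x6 XOR x2 = true XOR false = true
x4 XOR (x6 XOR x2) = true XOR true = false
(((x6 IFF x3) IMPLIES (x5 XOR x1)) OR ((x2 XOR x5) XOR ((x3 AND x6) XOR x4))) IFF (x4 XOR (x6 XOR x2)) = true IFF false = false

false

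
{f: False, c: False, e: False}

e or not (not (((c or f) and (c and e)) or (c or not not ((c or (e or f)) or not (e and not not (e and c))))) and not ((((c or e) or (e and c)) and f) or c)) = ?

True

c or f = False or False = False
c and e = False and False = False
(c or f) and (c and e) = False and False = False
e or f = False or False = False
c or (e or f) = False or False = False
e and c = False and False = False
not (e and c) = not False = True
not not (e and c) = not True = False
e and not not (e and c) = False and False = False
not (e and not not (e and c)) = not False = True
(c or (e or f)) or not (e and not not (e and c)) = False or True = True
not ((c or (e or f)) or not (e and not not (e and c))) = not True = False
not not ((c or (e or f)) or not (e and not not (e and c))) = not False = True
c or not not ((c or (e or f)) or not (e and not not (e and c))) = False or True = True
((c or f) and (c and e)) or (c or not not ((c or (e or f)) or not (e and not not (e and c)))) = False or True = True
not (((c or f) and (c and e)) or (c or not not ((c or (e or f)) or not (e and not not (e and c))))) = not True = False
c or e = False or False = False
e and c = False and False = False
(c or e) or (e and c) = False or False = False
((c or e) or (e and c)) and f = False and False = False
(((c or e) or (e and c)) and f) or c = False or False = False
not ((((c or e) or (e and c)) and f) or c) = not False = True
not (((c or f) and (c and e)) or (c or not not ((c or (e or f)) or not (e and not not (e and c))))) and not ((((c or e) or (e and c)) and f) or c) = False and True = False
not (not (((c or f) and (c and e)) or (c or not not ((c or (e or f)) or not (e and not not (e and c))))) and not ((((c or e) or (e and c)) and f) or c)) = not False = True
e or not (not (((c or f) and (c and e)) or (c or not not ((c or (e or f)) or not (e and not not (e and c))))) and not ((((c or e) or (e and c)) and f) or c)) = False or True = True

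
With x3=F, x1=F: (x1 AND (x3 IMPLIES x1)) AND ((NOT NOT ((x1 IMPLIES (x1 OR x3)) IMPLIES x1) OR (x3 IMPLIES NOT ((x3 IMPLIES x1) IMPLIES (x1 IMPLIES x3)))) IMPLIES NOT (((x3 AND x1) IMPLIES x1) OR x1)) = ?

F

x3 IMPLIES x1 = F IMPLIES F = T
x1 AND (x3 IMPLIES x1) = F AND T = F
x1 OR x3 = F OR F = F
x1 IMPLIES (x1 OR x3) = F IMPLIES F = T
(x1 IMPLIES (x1 OR x3)) IMPLIES x1 = T IMPLIES F = F
NOT ((x1 IMPLIES (x1 OR x3)) IMPLIES x1) = NOT F = T
NOT NOT ((x1 IMPLIES (x1 OR x3)) IMPLIES x1) = NOT T = F
x3 IMPLIES x1 = F IMPLIES F = T
x1 IMPLIES x3 = F IMPLIES F = T
(x3 IMPLIES x1) IMPLIES (x1 IMPLIES x3) = T IMPLIES T = T
NOT ((x3 IMPLIES x1) IMPLIES (x1 IMPLIES x3)) = NOT T = F
x3 IMPLIES NOT ((x3 IMPLIES x1) IMPLIES (x1 IMPLIES x3)) = F IMPLIES F = T
NOT NOT ((x1 IMPLIES (x1 OR x3)) IMPLIES x1) OR (x3 IMPLIES NOT ((x3 IMPLIES x1) IMPLIES (x1 IMPLIES x3))) = F OR T = T
x3 AND x1 = F AND F = F
(x3 AND x1) IMPLIES x1 = F IMPLIES F = T
((x3 AND x1) IMPLIES x1) OR x1 = T OR F = T
NOT (((x3 AND x1) IMPLIES x1) OR x1) = NOT T = F
(NOT NOT ((x1 IMPLIES (x1 OR x3)) IMPLIES x1) OR (x3 IMPLIES NOT ((x3 IMPLIES x1) IMPLIES (x1 IMPLIES x3)))) IMPLIES NOT (((x3 AND x1) IMPLIES x1) OR x1) = T IMPLIES F = F
(x1 AND (x3 IMPLIES x1)) AND ((NOT NOT ((x1 IMPLIES (x1 OR x3)) IMPLIES x1) OR (x3 IMPLIES NOT ((x3 IMPLIES x1) IMPLIES (x1 IMPLIES x3)))) IMPLIES NOT (((x3 AND x1) IMPLIES x1) OR x1)) = F AND F = F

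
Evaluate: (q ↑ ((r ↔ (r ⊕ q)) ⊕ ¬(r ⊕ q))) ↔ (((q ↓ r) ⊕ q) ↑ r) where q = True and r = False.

True

r ⊕ q = False ⊕ True = True
r ↔ (r ⊕ q) = False ↔ True = False
r ⊕ q = False ⊕ True = True
¬(r ⊕ q) = ¬True = False
(r ↔ (r ⊕ q)) ⊕ ¬(r ⊕ q) = False ⊕ False = False
q ↑ ((r ↔ (r ⊕ q)) ⊕ ¬(r ⊕ q)) = True ↑ False = True
q ↓ r = True ↓ False = False
(q ↓ r) ⊕ q = False ⊕ True = True
((q ↓ r) ⊕ q) ↑ r = True ↑ False = True
(q ↑ ((r ↔ (r ⊕ q)) ⊕ ¬(r ⊕ q))) ↔ (((q ↓ r) ⊕ q) ↑ r) = True ↔ True = True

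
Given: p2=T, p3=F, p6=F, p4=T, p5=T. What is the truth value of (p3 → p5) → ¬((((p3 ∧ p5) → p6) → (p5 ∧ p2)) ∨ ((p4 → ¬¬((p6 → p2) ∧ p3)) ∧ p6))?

F

p3 → p5 = F → T = T
p3 ∧ p5 = F ∧ T = F
(p3 ∧ p5) → p6 = F → F = T
p5 ∧ p2 = T ∧ T = T
((p3 ∧ p5) → p6) → (p5 ∧ p2) = T → T = T
p6 → p2 = F → T = T
(p6 → p2) ∧ p3 = T ∧ F = F
¬((p6 → p2) ∧ p3) = ¬F = T
¬¬((p6 → p2) ∧ p3) = ¬T = F
p4 → ¬¬((p6 → p2) ∧ p3) = T → F = F
(p4 → ¬¬((p6 → p2) ∧ p3)) ∧ p6 = F ∧ F = F
(((p3 ∧ p5) → p6) → (p5 ∧ p2)) ∨ ((p4 → ¬¬((p6 → p2) ∧ p3)) ∧ p6) = T ∨ F = T
¬((((p3 ∧ p5) → p6) → (p5 ∧ p2)) ∨ ((p4 → ¬¬((p6 → p2) ∧ p3)) ∧ p6)) = ¬T = F
(p3 → p5) → ¬((((p3 ∧ p5) → p6) → (p5 ∧ p2)) ∨ ((p4 → ¬¬((p6 → p2) ∧ p3)) ∧ p6)) = T → F = F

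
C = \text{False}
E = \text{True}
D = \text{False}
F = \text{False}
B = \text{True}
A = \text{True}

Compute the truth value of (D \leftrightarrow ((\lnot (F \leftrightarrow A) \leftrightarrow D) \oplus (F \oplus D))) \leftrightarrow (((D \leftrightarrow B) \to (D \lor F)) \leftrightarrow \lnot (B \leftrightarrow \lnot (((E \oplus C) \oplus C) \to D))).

F \leftrightarrow A = \text{False} \leftrightarrow \text{True} = \text{False}
\lnot (F \leftrightarrow A) = \lnot \text{False} = \text{True}
\lnot (F \leftrightarrow A) \leftrightarrow D = \text{True} \leftrightarrow \text{False} = \text{False}
F \oplus D = \text{False} \oplus \text{False} = \text{False}
(\lnot (F \leftrightarrow A) \leftrightarrow D) \oplus (F \oplus D) = \text{False} \oplus \text{False} = \text{False}
D \leftrightarrow ((\lnot (F \leftrightarrow A) \leftrightarrow D) \oplus (F \oplus D)) = \text{False} \leftrightarrow \text{False} = \text{True}
D \leftrightarrow B = \text{False} \leftrightarrow \text{True} = \text{False}
D \lor F = \text{False} \lor \text{False} = \text{False}
(D \leftrightarrow B) \to (D \lor F) = \text{False} \to \text{False} = \text{True}
E \oplus C = \text{True} \oplus \text{False} = \text{True}
(E \oplus C) \oplus C = \text{True} \oplus \text{False} = \text{True}
((E \oplus C) \oplus C) \to D = \text{True} \to \text{False} = \text{False}
\lnot (((E \oplus C) \oplus C) \to D) = \lnot \text{False} = \text{True}
B \leftrightarrow \lnot (((E \oplus C) \oplus C) \to D) = \text{True} \leftrightarrow \text{True} = \text{True}
\lnot (B \leftrightarrow \lnot (((E \oplus C) \oplus C) \to D)) = \lnot \text{True} = \text{False}
((D \leftrightarrow B) \to (D \lor F)) \leftrightarrow \lnot (B \leftrightarrow \lnot (((E \oplus C) \oplus C) \to D)) = \text{True} \leftrightarrow \text{False} = \text{False}
(D \leftrightarrow ((\lnot (F \leftrightarrow A) \leftrightarrow D) \oplus (F \oplus D))) \leftrightarrow (((D \leftrightarrow B) \to (D \lor F)) \leftrightarrow \lnot (B \leftrightarrow \lnot (((E \oplus C) \oplus C) \to D))) = \text{True} \leftrightarrow \text{False} = \text{False}

\text{False}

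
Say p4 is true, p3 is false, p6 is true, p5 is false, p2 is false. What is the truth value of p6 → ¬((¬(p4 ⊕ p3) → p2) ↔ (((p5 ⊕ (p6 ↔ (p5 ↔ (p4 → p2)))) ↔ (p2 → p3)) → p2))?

T

p4 ⊕ p3 = T ⊕ F = T
¬(p4 ⊕ p3) = ¬T = F
¬(p4 ⊕ p3) → p2 = F → F = T
p4 → p2 = T → F = F
p5 ↔ (p4 → p2) = F ↔ F = T
p6 ↔ (p5 ↔ (p4 → p2)) = T ↔ T = T
p5 ⊕ (p6 ↔ (p5 ↔ (p4 → p2))) = F ⊕ T = T
p2 → p3 = F → F = T
(p5 ⊕ (p6 ↔ (p5 ↔ (p4 → p2)))) ↔ (p2 → p3) = T ↔ T = T
((p5 ⊕ (p6 ↔ (p5 ↔ (p4 → p2)))) ↔ (p2 → p3)) → p2 = T → F = F
(¬(p4 ⊕ p3) → p2) ↔ (((p5 ⊕ (p6 ↔ (p5 ↔ (p4 → p2)))) ↔ (p2 → p3)) → p2) = T ↔ F = F
¬((¬(p4 ⊕ p3) → p2) ↔ (((p5 ⊕ (p6 ↔ (p5 ↔ (p4 → p2)))) ↔ (p2 → p3)) → p2)) = ¬F = T
p6 → ¬((¬(p4 ⊕ p3) → p2) ↔ (((p5 ⊕ (p6 ↔ (p5 ↔ (p4 → p2)))) ↔ (p2 → p3)) → p2)) = T → T = T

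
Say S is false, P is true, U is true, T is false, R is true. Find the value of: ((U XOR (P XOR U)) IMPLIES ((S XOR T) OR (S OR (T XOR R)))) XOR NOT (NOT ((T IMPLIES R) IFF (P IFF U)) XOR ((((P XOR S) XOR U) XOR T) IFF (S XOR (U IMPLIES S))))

True

P XOR U = True XOR True = False
U XOR (P XOR U) = True XOR False = True
S XOR T = False XOR False = False
T XOR R = False XOR True = True
S OR (T XOR R) = False OR True = True
(S XOR T) OR (S OR (T XOR R)) = False OR True = True
(U XOR (P XOR U)) IMPLIES ((S XOR T) OR (S OR (T XOR R))) = True IMPLIES True = True
T IMPLIES R = False IMPLIES True = True
P IFF U = True IFF True = True
(T IMPLIES R) IFF (P IFF U) = True IFF True = True
NOT ((T IMPLIES R) IFF (P IFF U)) = NOT True = False
P XOR S = True XOR False = True
(P XOR S) XOR U = True XOR True = False
((P XOR S) XOR U) XOR T = False XOR False = False
U IMPLIES S = True IMPLIES False = False
S XOR (U IMPLIES S) = False XOR False = False
(((P XOR S) XOR U) XOR T) IFF (S XOR (U IMPLIES S)) = False IFF False = True
NOT ((T IMPLIES R) IFF (P IFF U)) XOR ((((P XOR S) XOR U) XOR T) IFF (S XOR (U IMPLIES S))) = False XOR True = True
NOT (NOT ((T IMPLIES R) IFF (P IFF U)) XOR ((((P XOR S) XOR U) XOR T) IFF (S XOR (U IMPLIES S)))) = NOT True = False
((U XOR (P XOR U)) IMPLIES ((S XOR T) OR (S OR (T XOR R)))) XOR NOT (NOT ((T IMPLIES R) IFF (P IFF U)) XOR ((((P XOR S) XOR U) XOR T) IFF (S XOR (U IMPLIES S)))) = True XOR False = True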